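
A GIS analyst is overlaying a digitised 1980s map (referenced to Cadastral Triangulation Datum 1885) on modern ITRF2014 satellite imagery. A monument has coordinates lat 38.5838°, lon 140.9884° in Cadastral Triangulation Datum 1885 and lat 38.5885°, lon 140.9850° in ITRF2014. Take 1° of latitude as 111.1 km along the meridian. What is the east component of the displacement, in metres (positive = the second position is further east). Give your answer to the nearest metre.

ΔE = -295 m

Δφ = 38.5885° − 38.5838° = +0.0047°; Δλ = 140.9850° − 140.9884° = -0.0034°.
ΔN = Δφ × 111100 = 522.2 m; ΔE = Δλ × 111100 × cos(38.5838°) = -0.0034 × 111100 × 0.781697 = -295.3 m.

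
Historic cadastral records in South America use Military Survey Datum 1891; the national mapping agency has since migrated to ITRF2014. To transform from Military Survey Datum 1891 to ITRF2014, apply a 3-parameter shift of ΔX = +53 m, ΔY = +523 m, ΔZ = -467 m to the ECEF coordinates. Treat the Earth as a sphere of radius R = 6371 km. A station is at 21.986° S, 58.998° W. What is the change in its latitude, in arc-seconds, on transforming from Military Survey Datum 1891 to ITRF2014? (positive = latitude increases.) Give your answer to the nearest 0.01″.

sin φ = -0.374380, cos φ = 0.927275, sin λ = -0.857149, cos λ = 0.515068.
North component: ΔN = −sin φ cos λ·ΔX − sin φ sin λ·ΔY + cos φ·ΔZ = −(-0.374380)(0.515068)(53) − (-0.374380)(-0.857149)(523) + (0.927275)(-467) = -590.65 m.
1° of latitude spans πR/180 = 111195 m, so Δφ = -590.65 / 111195 × 3600 = -19.123″.

Δφ = -19.12″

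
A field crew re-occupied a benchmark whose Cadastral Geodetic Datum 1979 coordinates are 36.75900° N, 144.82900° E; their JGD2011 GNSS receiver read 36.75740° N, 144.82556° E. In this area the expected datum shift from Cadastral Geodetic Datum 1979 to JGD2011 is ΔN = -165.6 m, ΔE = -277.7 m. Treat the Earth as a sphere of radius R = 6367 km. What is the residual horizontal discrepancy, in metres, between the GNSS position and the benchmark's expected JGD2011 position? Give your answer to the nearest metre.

31 m

Observed coordinate differences: Δφ = -0.00160°, Δλ = -0.00344°.
Converting to metres (1° lat = 111125 m, cos φ = 0.801160): observed ΔN = -177.8 m, observed ΔE = -306.3 m.
Subtracting the expected shift leaves a residual of -177.8 − (-165.6) = -12.2 m north and -306.3 − (-277.7) = -28.6 m east.
Residual distance = √((-12.2)² + (-28.6)²) = 31.1 m.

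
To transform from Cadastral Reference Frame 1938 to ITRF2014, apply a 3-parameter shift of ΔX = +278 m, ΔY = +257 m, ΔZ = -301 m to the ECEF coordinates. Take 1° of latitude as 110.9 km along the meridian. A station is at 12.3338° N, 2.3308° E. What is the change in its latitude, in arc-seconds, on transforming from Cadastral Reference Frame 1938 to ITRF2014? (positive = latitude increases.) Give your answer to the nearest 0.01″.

Δφ = -11.54″

sin φ = 0.213607, cos φ = 0.976920, sin λ = 0.040669, cos λ = 0.999173.
North component: ΔN = −sin φ cos λ·ΔX − sin φ sin λ·ΔY + cos φ·ΔZ = −(0.213607)(0.999173)(278) − (0.213607)(0.040669)(257) + (0.976920)(-301) = -355.62 m.
1° of latitude spans 110900 m, so Δφ = -355.62 / 110900 × 3600 = -11.544″.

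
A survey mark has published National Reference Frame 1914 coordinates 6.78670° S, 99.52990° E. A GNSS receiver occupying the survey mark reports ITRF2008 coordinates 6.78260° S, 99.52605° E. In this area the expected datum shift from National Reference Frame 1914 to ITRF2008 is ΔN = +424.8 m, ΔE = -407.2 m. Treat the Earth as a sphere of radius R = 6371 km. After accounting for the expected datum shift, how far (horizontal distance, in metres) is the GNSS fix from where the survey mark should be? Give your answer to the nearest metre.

Observed coordinate differences: Δφ = +0.00410°, Δλ = -0.00385°.
Converting to metres (1° lat = 111195 m, cos φ = 0.992993): observed ΔN = 455.9 m, observed ΔE = -425.1 m.
Subtracting the expected shift leaves a residual of 455.9 − (424.8) = 31.1 m north and -425.1 − (-407.2) = -17.9 m east.
Residual distance = √(31.1² + (-17.9)²) = 35.9 m.

36 m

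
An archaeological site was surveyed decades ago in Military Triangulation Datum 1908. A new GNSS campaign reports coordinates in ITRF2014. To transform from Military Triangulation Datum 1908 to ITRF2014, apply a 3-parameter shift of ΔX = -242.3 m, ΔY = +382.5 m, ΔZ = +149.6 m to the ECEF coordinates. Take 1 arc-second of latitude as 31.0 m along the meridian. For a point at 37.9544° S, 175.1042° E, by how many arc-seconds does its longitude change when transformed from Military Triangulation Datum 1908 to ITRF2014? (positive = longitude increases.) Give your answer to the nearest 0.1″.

sin φ = -0.615034, cos φ = 0.788500, sin λ = 0.085344, cos λ = -0.996352.
East component: ΔE = −sin λ·ΔX + cos λ·ΔY = −(0.085344)(-242.3) + (-0.996352)(382.5) = -360.43 m.
1° of latitude spans 3600 × 31.00 = 111600 m; at latitude φ, 1° of longitude spans that × cos φ = 87996.7 m, so Δλ = -360.43 / 87996.7 × 3600 = -14.745″.

Δλ = -14.7″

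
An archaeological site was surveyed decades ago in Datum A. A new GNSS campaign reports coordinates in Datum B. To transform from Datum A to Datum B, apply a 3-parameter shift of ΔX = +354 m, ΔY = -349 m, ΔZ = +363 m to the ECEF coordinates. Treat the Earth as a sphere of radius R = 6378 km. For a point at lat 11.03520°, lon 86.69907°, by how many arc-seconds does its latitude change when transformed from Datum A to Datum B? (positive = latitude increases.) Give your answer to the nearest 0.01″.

sin φ = 0.191412, cos φ = 0.981510, sin λ = 0.998341, cos λ = 0.057580.
North component: ΔN = −sin φ cos λ·ΔX − sin φ sin λ·ΔY + cos φ·ΔZ = −(0.191412)(0.057580)(354) − (0.191412)(0.998341)(-349) + (0.981510)(363) = 419.08 m.
1° of latitude spans πR/180 = 111317 m, so Δφ = 419.08 / 111317 × 3600 = 13.553″.

Δφ = 13.55″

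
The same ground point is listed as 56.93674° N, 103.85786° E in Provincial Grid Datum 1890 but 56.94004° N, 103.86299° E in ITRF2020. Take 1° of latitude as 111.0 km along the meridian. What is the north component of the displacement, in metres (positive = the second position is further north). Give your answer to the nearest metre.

Δφ = 56.94004° − 56.93674° = +0.00330°; Δλ = 103.86299° − 103.85786° = +0.00513°.
ΔN = Δφ × 111000 = 366.3 m; ΔE = Δλ × 111000 × cos(56.93674°) = +0.00513 × 111000 × 0.545565 = 310.7 m.

ΔN = 366 m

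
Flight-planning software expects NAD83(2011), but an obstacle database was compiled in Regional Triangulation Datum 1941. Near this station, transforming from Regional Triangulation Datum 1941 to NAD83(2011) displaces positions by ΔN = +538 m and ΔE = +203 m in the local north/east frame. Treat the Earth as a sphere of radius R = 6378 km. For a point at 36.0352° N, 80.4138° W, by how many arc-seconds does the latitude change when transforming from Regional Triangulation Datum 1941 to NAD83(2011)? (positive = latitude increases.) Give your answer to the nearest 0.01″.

On a sphere of radius R, 1 rad of latitude = R, so Δφ = ΔN / R = 538.0 / 6378000 = 8.4352e-05 rad = 17.399″.

Δφ = 17.40″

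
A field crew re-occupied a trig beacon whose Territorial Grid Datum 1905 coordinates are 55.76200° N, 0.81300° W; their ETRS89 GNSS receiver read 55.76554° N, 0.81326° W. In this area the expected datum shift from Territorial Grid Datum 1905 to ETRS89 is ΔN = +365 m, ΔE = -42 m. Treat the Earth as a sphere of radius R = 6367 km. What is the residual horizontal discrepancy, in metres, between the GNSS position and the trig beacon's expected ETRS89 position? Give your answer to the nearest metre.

Observed coordinate differences: Δφ = +0.00354°, Δλ = -0.00026°.
Converting to metres (1° lat = 111125 m, cos φ = 0.562632): observed ΔN = 393.4 m, observed ΔE = -16.3 m.
Subtracting the expected shift leaves a residual of 393.4 − (365) = 28.4 m north and -16.3 − (-42) = 25.7 m east.
Residual distance = √(28.4² + 25.7²) = 38.3 m.

38 m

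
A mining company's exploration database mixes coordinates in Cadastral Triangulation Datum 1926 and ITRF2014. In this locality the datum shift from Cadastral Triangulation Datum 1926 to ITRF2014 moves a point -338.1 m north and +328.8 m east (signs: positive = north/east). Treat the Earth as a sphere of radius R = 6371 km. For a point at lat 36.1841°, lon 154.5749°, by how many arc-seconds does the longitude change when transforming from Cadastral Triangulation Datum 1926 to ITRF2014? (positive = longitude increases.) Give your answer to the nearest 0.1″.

At latitude 36.1841°, cos φ = 0.807124.
One radian of longitude at latitude φ spans R cos φ, so Δλ = ΔE / (R cos φ) = 328.8 / (6371000 × 0.807124) = 6.3942e-05 rad = 13.189″.

Δλ = 13.2″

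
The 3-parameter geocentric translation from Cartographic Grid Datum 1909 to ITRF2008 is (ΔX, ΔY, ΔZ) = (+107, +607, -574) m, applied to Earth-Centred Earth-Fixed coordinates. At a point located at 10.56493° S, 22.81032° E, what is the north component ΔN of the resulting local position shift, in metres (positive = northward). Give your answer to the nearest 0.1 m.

ΔN = -503.0 m

At φ = -10.56493°, λ = 22.81032°: sin φ = -0.183350, cos φ = 0.983048, sin λ = 0.387682, cos λ = 0.921793.
ΔN = −sin φ cos λ·ΔX − sin φ sin λ·ΔY + cos φ·ΔZ = −(-0.183350)(0.921793)(107) − (-0.183350)(0.387682)(607) + (0.983048)(-574) = -503.04 m.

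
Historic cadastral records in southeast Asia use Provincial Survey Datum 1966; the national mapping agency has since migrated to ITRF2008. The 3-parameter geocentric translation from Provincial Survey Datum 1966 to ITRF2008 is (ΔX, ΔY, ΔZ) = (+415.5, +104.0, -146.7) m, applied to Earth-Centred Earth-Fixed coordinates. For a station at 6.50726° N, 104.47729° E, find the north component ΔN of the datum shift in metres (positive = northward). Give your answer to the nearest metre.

ΔN = -145 m

At φ = 6.50726°, λ = 104.47729°: sin φ = 0.113329, cos φ = 0.993558, sin λ = 0.968247, cos λ = -0.249996.
ΔN = −sin φ cos λ·ΔX − sin φ sin λ·ΔY + cos φ·ΔZ = −(0.113329)(-0.249996)(415.5) − (0.113329)(0.968247)(104.0) + (0.993558)(-146.7) = -145.39 m.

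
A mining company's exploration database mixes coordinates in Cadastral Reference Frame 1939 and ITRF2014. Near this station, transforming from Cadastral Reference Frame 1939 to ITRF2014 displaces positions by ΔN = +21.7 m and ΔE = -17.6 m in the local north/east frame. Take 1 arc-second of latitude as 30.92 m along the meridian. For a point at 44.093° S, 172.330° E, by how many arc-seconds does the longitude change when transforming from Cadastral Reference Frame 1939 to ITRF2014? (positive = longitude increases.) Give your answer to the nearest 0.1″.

Δλ = -0.8″

At latitude -44.093°, cos φ = 0.718211.
1″ of longitude at this latitude = 30.92 × cos φ = 22.2071 m, so Δλ = -17.6 / 22.2071 = -0.793″.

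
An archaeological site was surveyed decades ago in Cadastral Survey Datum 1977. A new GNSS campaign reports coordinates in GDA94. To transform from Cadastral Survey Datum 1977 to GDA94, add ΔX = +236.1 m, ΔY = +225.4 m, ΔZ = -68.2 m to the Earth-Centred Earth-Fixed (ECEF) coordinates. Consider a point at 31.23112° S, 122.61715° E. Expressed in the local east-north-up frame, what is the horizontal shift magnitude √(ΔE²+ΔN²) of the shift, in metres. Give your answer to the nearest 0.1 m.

At φ = -31.23112°, λ = 122.61715°: sin φ = -0.518492, cos φ = 0.855083, sin λ = 0.842291, cos λ = -0.539023.
ΔE = −sin λ·ΔX + cos λ·ΔY = −(0.842291)·(236.1) + (-0.539023)·(225.4) = -320.36 m.
ΔN = −sin φ cos λ·ΔX − sin φ sin λ·ΔY + cos φ·ΔZ = −(-0.518492)(-0.539023)(236.1) − (-0.518492)(0.842291)(225.4) + (0.855083)(-68.2) = -25.86 m.
Horizontal magnitude = √(ΔE² + ΔN²) = √((-320.36)² + (-25.86)²) = 321.40 m.

321.4 m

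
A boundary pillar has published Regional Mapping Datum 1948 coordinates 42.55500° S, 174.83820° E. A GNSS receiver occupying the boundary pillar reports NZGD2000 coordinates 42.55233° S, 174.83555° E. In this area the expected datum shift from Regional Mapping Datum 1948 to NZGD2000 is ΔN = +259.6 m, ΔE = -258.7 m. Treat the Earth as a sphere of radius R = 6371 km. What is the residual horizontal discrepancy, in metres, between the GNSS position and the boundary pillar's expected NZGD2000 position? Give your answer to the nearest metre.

56 m

Observed coordinate differences: Δφ = +0.00267°, Δλ = -0.00265°.
Converting to metres (1° lat = 111195 m, cos φ = 0.736628): observed ΔN = 296.9 m, observed ΔE = -217.1 m.
Subtracting the expected shift leaves a residual of 296.9 − (259.6) = 37.3 m north and -217.1 − (-258.7) = 41.6 m east.
Residual distance = √(37.3² + 41.6²) = 55.9 m.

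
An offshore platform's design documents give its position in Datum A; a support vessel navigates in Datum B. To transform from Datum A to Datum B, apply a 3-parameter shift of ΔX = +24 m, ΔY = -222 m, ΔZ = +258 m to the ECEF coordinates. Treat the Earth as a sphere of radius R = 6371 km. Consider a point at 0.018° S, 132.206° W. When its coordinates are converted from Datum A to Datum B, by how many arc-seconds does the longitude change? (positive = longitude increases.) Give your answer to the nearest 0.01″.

Δλ = 5.40″

sin φ = -0.000314, cos φ = 1.000000, sin λ = -0.740734, cos λ = -0.671798.
East component: ΔE = −sin λ·ΔX + cos λ·ΔY = −(-0.740734)(24) + (-0.671798)(-222) = 166.92 m.
1° of latitude spans πR/180 = 111195 m; at latitude φ, 1° of longitude spans that × cos φ = 111194.9 m, so Δλ = 166.92 / 111194.9 × 3600 = 5.404″.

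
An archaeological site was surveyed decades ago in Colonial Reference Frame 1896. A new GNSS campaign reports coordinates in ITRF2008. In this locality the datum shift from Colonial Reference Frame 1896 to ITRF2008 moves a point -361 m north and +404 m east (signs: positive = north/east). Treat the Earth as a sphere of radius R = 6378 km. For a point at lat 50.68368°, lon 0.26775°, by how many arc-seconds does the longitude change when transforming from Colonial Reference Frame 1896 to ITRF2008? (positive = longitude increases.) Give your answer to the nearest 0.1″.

Δλ = 20.6″

At latitude 50.68368°, cos φ = 0.633601.
One radian of longitude at latitude φ spans R cos φ, so Δλ = ΔE / (R cos φ) = 404.0 / (6378000 × 0.633601) = 9.9973e-05 rad = 20.621″.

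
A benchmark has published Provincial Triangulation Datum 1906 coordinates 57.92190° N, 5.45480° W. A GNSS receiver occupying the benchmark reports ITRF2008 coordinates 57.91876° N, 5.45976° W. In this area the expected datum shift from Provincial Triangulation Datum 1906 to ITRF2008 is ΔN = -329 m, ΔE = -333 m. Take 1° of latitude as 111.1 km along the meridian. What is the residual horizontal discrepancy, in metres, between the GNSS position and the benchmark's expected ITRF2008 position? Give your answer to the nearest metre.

Observed coordinate differences: Δφ = -0.00314°, Δλ = -0.00496°.
Converting to metres (1° lat = 111100 m, cos φ = 0.531075): observed ΔN = -348.9 m, observed ΔE = -292.7 m.
Subtracting the expected shift leaves a residual of -348.9 − (-329) = -19.9 m north and -292.7 − (-333) = 40.3 m east.
Residual distance = √((-19.9)² + 40.3²) = 45.0 m.

45 m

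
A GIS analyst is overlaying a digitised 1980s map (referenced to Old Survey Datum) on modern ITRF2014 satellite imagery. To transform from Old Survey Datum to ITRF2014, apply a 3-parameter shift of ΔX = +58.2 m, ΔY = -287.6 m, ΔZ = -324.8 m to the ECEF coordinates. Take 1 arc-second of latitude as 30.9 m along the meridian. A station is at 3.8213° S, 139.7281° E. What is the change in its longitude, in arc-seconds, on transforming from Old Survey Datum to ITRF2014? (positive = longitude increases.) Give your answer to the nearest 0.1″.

Δλ = 5.9″

sin φ = -0.066645, cos φ = 0.997777, sin λ = 0.646416, cos λ = -0.762985.
East component: ΔE = −sin λ·ΔX + cos λ·ΔY = −(0.646416)(58.2) + (-0.762985)(-287.6) = 181.81 m.
1° of latitude spans 3600 × 30.90 = 111240 m; at latitude φ, 1° of longitude spans that × cos φ = 110992.7 m, so Δλ = 181.81 / 110992.7 × 3600 = 5.897″.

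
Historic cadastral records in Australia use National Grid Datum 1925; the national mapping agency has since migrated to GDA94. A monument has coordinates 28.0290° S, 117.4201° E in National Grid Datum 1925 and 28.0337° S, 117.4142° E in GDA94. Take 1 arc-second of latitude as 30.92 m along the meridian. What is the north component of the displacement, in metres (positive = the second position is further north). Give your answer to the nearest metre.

ΔN = -523 m

Δφ = -28.0337° − -28.0290° = -0.0047°; Δλ = 117.4142° − 117.4201° = -0.0059°.
1° of latitude = 3600 × 30.92 = 111312 m.
ΔN = Δφ × 111312 = -523.2 m; ΔE = Δλ × 111312 × cos(-28.0290°) = -0.0059 × 111312 × 0.882710 = -579.7 m.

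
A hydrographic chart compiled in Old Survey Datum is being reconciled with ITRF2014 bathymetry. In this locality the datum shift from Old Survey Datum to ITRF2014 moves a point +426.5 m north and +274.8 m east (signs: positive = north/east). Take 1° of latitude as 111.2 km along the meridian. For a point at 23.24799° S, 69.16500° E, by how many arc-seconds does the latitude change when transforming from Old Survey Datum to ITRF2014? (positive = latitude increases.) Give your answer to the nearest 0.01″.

1° of latitude = 111.2 km, so Δφ = 426.5 / 111200 = 0.0038354° = 13.808″.

Δφ = 13.81″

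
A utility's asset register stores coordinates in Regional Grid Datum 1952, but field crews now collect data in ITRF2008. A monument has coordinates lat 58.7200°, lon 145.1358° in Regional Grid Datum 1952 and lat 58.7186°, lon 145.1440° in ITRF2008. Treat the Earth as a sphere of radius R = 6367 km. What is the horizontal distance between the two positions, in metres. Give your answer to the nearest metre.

498 m

Δφ = 58.7186° − 58.7200° = -0.0014°; Δλ = 145.1440° − 145.1358° = +0.0082°.
1° along a meridian = πR/180 = 111125 m.
ΔN = Δφ × 111125 = -155.6 m; ΔE = Δλ × 111125 × cos(58.7200°) = +0.0082 × 111125 × 0.519221 = 473.1 m.
Distance = √(ΔE² + ΔN²) = √(473.1² + (-155.6)²) = 498.0 m.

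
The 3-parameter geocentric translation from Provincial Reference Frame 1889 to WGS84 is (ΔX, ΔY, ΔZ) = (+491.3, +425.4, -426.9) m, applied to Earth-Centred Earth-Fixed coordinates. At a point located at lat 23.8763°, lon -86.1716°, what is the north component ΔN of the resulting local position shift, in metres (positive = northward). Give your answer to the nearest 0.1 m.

The local north axis is (−sin φ cos λ, −sin φ sin λ, cos φ), giving ΔN = -13.278 + 171.802 − 390.367 = -231.84 m.

ΔN = -231.8 m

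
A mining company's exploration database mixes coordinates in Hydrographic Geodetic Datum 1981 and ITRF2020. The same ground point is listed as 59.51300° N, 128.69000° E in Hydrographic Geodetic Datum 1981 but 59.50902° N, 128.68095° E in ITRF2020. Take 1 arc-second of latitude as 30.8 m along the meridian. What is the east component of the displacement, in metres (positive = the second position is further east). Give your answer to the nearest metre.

Δφ = 59.50902° − 59.51300° = -0.00398°; Δλ = 128.68095° − 128.69000° = -0.00905°.
1° of latitude = 3600 × 30.80 = 110880 m.
ΔN = Δφ × 110880 = -441.3 m; ΔE = Δλ × 110880 × cos(59.51300°) = -0.00905 × 110880 × 0.507343 = -509.1 m.

ΔE = -509 m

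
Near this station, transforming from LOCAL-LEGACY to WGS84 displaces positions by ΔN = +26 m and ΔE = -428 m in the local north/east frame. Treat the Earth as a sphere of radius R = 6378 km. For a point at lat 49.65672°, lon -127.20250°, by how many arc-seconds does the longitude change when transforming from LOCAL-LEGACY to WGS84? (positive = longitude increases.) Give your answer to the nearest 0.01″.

At latitude 49.65672°, cos φ = 0.647366.
One radian of longitude at latitude φ spans R cos φ, so Δλ = ΔE / (R cos φ) = -428.0 / (6378000 × 0.647366) = -1.0366e-04 rad = -21.381″.

Δλ = -21.38″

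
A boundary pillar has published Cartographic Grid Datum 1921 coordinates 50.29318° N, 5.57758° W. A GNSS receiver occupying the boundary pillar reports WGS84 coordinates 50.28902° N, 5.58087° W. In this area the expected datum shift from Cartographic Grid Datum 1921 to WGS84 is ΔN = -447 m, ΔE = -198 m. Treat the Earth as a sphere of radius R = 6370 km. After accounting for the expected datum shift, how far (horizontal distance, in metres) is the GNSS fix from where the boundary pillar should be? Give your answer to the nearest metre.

Observed coordinate differences: Δφ = -0.00416°, Δλ = -0.00329°.
Converting to metres (1° lat = 111177 m, cos φ = 0.638859): observed ΔN = -462.5 m, observed ΔE = -233.7 m.
Subtracting the expected shift leaves a residual of -462.5 − (-447) = -15.5 m north and -233.7 − (-198) = -35.7 m east.
Residual distance = √((-15.5)² + (-35.7)²) = 38.9 m.

39 m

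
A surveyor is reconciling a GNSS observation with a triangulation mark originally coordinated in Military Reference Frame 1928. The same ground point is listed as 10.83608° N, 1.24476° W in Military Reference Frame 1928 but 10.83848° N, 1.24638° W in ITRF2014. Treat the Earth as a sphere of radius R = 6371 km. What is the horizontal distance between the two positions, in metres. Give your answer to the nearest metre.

320 m

Δφ = 10.83848° − 10.83608° = +0.00240°; Δλ = -1.24638° − -1.24476° = -0.00162°.
1° along a meridian = πR/180 = 111195 m.
ΔN = Δφ × 111195 = 266.9 m; ΔE = Δλ × 111195 × cos(10.83608°) = -0.00162 × 111195 × 0.982169 = -176.9 m.
Distance = √(ΔE² + ΔN²) = √((-176.9)² + 266.9²) = 320.2 m.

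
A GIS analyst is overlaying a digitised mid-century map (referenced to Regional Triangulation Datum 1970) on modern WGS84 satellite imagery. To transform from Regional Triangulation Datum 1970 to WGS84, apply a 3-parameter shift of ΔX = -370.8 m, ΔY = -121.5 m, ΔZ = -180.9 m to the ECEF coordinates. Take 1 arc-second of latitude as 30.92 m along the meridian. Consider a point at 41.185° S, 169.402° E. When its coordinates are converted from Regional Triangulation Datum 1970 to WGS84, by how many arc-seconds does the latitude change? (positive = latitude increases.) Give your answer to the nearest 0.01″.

Δφ = 2.88″

sin φ = -0.658492, cos φ = 0.752587, sin λ = 0.183917, cos λ = -0.982942.
North component: ΔN = −sin φ cos λ·ΔX − sin φ sin λ·ΔY + cos φ·ΔZ = −(-0.658492)(-0.982942)(-370.8) − (-0.658492)(0.183917)(-121.5) + (0.752587)(-180.9) = 89.15 m.
1° of latitude spans 3600 × 30.92 = 111312 m, so Δφ = 89.15 / 111312 × 3600 = 2.883″.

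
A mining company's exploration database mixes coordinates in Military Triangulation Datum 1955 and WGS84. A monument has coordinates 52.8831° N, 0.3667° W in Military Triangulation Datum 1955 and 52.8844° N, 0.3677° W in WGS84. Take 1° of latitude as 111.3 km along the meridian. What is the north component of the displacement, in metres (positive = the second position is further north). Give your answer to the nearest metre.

ΔN = 145 m

Δφ = 52.8844° − 52.8831° = +0.0013°; Δλ = -0.3677° − -0.3667° = -0.0010°.
ΔN = Δφ × 111300 = 144.7 m; ΔE = Δλ × 111300 × cos(52.8831°) = -0.0010 × 111300 × 0.603443 = -67.2 m.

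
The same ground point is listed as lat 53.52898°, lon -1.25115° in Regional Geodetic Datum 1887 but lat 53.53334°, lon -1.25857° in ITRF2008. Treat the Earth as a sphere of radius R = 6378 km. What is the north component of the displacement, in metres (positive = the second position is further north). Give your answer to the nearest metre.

Δφ = 53.53334° − 53.52898° = +0.00436°; Δλ = -1.25857° − -1.25115° = -0.00742°.
1° along a meridian = πR/180 = 111317 m.
ΔN = Δφ × 111317 = 485.3 m; ΔE = Δλ × 111317 × cos(53.52898°) = -0.00742 × 111317 × 0.594416 = -491.0 m.

ΔN = 485 m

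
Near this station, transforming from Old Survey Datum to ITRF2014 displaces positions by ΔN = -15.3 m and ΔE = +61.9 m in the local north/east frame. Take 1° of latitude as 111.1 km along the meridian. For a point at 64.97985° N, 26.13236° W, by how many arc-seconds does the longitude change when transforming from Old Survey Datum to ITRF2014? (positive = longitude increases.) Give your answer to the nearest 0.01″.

Δλ = 4.74″

At latitude 64.97985°, cos φ = 0.422937.
1° of longitude at this latitude = 111.1 × cos φ = 46.99 km, so Δλ = 61.9 / 46988.3 = 0.0013173° = 4.742″.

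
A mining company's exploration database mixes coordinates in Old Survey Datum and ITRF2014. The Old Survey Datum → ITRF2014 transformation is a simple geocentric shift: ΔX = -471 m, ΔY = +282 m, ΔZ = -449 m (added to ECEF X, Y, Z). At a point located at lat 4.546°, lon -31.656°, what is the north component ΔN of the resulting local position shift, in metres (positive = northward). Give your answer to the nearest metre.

The local north axis is (−sin φ cos λ, −sin φ sin λ, cos φ), giving ΔN = 31.777 + 11.730 − 447.587 = -404.08 m.

ΔN = -404 m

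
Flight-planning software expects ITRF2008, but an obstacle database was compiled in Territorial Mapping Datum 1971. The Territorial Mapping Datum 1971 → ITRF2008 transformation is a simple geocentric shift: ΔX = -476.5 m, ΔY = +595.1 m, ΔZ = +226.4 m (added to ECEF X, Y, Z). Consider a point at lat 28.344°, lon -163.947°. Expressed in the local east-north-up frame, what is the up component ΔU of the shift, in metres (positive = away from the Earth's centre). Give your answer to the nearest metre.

The local up (radial) axis is (cos φ cos λ, cos φ sin λ, sin φ), giving ΔU = 403.021 − 144.832 + 107.487 = 365.68 m.

ΔU = 366 m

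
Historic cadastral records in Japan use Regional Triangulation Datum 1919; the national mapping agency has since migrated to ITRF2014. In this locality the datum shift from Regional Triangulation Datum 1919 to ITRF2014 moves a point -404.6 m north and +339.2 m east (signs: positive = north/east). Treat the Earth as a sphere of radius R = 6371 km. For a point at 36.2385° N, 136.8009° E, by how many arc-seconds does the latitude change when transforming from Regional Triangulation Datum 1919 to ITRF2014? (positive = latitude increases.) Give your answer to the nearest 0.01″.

Δφ = -13.10″

On a sphere of radius R, 1 rad of latitude = R, so Δφ = ΔN / R = -404.6 / 6371000 = -6.3507e-05 rad = -13.099″.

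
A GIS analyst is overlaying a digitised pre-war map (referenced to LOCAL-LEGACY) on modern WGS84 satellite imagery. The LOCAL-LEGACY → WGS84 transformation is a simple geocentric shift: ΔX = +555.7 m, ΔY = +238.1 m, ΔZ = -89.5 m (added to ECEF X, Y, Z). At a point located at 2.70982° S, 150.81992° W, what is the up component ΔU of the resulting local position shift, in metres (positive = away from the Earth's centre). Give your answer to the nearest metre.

At φ = -2.70982°, λ = -150.81992°: sin φ = -0.047278, cos φ = 0.998882, sin λ = -0.487556, cos λ = -0.873092.
ΔU = cos φ cos λ·ΔX + cos φ sin λ·ΔY + sin φ·ΔZ = (0.998882)(-0.873092)(555.7) + (0.998882)(-0.487556)(238.1) + (-0.047278)(-89.5) = -596.36 m.

ΔU = -596 m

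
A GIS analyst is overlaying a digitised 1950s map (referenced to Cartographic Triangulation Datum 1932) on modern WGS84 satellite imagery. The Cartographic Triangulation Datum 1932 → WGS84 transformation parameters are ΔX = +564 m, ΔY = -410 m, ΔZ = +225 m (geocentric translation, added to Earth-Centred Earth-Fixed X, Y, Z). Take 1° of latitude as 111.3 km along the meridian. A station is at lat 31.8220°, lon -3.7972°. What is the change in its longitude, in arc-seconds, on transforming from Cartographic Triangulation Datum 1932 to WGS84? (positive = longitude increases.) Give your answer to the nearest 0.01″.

Δλ = -14.15″

sin φ = 0.527282, cos φ = 0.849690, sin λ = -0.066225, cos λ = 0.997805.
East component: ΔE = −sin λ·ΔX + cos λ·ΔY = −(-0.066225)(564) + (0.997805)(-410) = -371.75 m.
1° of latitude spans 111300 m; at latitude φ, 1° of longitude spans that × cos φ = 94570.5 m, so Δλ = -371.75 / 94570.5 × 3600 = -14.151″.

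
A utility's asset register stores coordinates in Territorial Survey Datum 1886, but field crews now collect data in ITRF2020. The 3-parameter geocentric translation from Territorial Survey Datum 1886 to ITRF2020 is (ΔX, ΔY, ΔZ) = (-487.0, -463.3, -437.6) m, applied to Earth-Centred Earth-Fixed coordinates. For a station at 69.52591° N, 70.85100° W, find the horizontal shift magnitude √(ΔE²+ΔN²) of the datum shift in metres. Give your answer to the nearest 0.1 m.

738.6 m

The local east axis at (φ, λ) is (−sin λ, cos λ, 0), so ΔE = −sin(-70.85100°)·(-487.0) + cos(-70.85100°)·(-463.3) = -612.03 m.
The local north axis is (−sin φ cos λ, −sin φ sin λ, cos φ), giving ΔN = 149.657 − 410.018 − 153.065 = -413.43 m.
Horizontal magnitude = √(ΔE² + ΔN²) = √((-612.03)² + (-413.43)²) = 738.58 m.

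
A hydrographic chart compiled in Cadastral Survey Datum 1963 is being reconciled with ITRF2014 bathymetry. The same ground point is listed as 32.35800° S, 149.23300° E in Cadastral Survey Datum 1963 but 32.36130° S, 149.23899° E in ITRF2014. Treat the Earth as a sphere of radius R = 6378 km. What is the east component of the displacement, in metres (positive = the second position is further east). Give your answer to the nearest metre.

ΔE = 563 m

Δφ = -32.36130° − -32.35800° = -0.00330°; Δλ = 149.23899° − 149.23300° = +0.00599°.
1° along a meridian = πR/180 = 111317 m.
ΔN = Δφ × 111317 = -367.3 m; ΔE = Δλ × 111317 × cos(-32.35800°) = +0.00599 × 111317 × 0.844720 = 563.3 m.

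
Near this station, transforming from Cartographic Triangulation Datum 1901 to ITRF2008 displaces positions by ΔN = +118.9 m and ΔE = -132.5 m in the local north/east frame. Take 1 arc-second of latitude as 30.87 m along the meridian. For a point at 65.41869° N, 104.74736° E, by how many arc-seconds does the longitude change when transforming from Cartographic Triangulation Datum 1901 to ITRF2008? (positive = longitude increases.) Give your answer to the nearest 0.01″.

At latitude 65.41869°, cos φ = 0.415984.
1″ of longitude at this latitude = 30.87 × cos φ = 12.8414 m, so Δλ = -132.5 / 12.8414 = -10.318″.

Δλ = -10.32″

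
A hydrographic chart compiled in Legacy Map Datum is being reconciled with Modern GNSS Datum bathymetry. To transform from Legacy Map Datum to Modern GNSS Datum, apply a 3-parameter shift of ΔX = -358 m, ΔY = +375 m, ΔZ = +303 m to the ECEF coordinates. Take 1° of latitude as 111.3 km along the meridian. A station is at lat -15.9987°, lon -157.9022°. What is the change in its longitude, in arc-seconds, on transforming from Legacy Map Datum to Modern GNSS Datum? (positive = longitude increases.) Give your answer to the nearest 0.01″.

Δλ = -16.22″

sin φ = -0.275616, cos φ = 0.961268, sin λ = -0.376189, cos λ = -0.926543.
East component: ΔE = −sin λ·ΔX + cos λ·ΔY = −(-0.376189)(-358) + (-0.926543)(375) = -482.13 m.
1° of latitude spans 111300 m; at latitude φ, 1° of longitude spans that × cos φ = 106989.1 m, so Δλ = -482.13 / 106989.1 × 3600 = -16.223″.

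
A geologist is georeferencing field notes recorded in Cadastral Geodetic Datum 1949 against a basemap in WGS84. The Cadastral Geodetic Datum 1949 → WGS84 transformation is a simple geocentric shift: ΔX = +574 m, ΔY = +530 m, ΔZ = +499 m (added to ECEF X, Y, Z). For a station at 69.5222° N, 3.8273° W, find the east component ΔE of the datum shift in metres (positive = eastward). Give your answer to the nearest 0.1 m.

ΔE = 567.1 m

The local east axis at (φ, λ) is (−sin λ, cos λ, 0), so ΔE = −sin(-3.8273°)·574 + cos(-3.8273°)·530 = 567.13 m.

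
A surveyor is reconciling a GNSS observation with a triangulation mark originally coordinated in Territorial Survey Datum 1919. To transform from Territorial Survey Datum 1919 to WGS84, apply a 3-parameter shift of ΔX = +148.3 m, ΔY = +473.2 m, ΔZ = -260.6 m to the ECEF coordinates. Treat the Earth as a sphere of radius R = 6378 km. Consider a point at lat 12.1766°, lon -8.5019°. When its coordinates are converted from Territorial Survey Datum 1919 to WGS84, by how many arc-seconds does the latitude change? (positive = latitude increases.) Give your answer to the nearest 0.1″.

Δφ = -8.8″

sin φ = 0.210926, cos φ = 0.977502, sin λ = -0.147842, cos λ = 0.989011.
North component: ΔN = −sin φ cos λ·ΔX − sin φ sin λ·ΔY + cos φ·ΔZ = −(0.210926)(0.989011)(148.3) − (0.210926)(-0.147842)(473.2) + (0.977502)(-260.6) = -270.92 m.
1° of latitude spans πR/180 = 111317 m, so Δφ = -270.92 / 111317 × 3600 = -8.761″.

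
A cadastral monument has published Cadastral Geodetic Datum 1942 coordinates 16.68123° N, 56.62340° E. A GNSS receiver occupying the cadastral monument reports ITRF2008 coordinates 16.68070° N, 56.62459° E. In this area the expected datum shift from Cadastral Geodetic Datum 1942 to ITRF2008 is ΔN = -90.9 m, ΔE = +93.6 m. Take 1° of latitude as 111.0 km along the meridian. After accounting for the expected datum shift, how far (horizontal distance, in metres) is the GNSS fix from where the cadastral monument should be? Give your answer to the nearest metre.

Observed coordinate differences: Δφ = -0.00053°, Δλ = +0.00119°.
Converting to metres (1° lat = 111000 m, cos φ = 0.957917): observed ΔN = -58.8 m, observed ΔE = 126.5 m.
Subtracting the expected shift leaves a residual of -58.8 − (-90.9) = 32.1 m north and 126.5 − (93.6) = 32.9 m east.
Residual distance = √(32.1² + 32.9²) = 46.0 m.

46 m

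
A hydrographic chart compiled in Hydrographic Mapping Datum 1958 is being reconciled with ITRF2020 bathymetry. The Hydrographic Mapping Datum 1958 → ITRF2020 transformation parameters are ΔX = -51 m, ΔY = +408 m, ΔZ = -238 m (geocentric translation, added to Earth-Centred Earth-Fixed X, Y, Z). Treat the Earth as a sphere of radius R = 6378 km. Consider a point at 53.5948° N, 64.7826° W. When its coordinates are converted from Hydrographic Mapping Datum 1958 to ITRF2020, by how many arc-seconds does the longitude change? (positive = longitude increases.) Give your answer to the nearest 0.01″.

sin φ = 0.804840, cos φ = 0.593492, sin λ = -0.904698, cos λ = 0.426054.
East component: ΔE = −sin λ·ΔX + cos λ·ΔY = −(-0.904698)(-51) + (0.426054)(408) = 127.69 m.
1° of latitude spans πR/180 = 111317 m; at latitude φ, 1° of longitude spans that × cos φ = 66065.8 m, so Δλ = 127.69 / 66065.8 × 3600 = 6.958″.

Δλ = 6.96″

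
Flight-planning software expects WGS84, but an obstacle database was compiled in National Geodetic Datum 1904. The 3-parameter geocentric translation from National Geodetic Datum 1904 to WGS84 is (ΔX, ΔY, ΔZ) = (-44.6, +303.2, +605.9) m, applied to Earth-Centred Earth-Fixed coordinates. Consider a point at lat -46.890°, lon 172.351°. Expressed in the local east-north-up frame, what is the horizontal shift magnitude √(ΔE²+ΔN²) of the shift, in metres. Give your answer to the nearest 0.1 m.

559.6 m

At φ = -46.890°, λ = 172.351°: sin φ = -0.730043, cos φ = 0.683401, sin λ = 0.133104, cos λ = -0.991102.
ΔE = −sin λ·ΔX + cos λ·ΔY = −(0.133104)·(-44.6) + (-0.991102)·(303.2) = -294.57 m.
ΔN = −sin φ cos λ·ΔX − sin φ sin λ·ΔY + cos φ·ΔZ = −(-0.730043)(-0.991102)(-44.6) − (-0.730043)(0.133104)(303.2) + (0.683401)(605.9) = 475.81 m.
Horizontal magnitude = √(ΔE² + ΔN²) = √((-294.57)² + 475.81²) = 559.61 m.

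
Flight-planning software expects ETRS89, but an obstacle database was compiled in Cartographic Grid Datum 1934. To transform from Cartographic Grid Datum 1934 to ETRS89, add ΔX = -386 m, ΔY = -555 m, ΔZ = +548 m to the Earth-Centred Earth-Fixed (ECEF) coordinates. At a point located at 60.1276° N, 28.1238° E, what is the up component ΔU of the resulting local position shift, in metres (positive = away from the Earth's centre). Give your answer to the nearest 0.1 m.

The local up (radial) axis is (cos φ cos λ, cos φ sin λ, sin φ), giving ΔU = -169.556 − 130.303 + 475.191 = 175.33 m.

ΔU = 175.3 m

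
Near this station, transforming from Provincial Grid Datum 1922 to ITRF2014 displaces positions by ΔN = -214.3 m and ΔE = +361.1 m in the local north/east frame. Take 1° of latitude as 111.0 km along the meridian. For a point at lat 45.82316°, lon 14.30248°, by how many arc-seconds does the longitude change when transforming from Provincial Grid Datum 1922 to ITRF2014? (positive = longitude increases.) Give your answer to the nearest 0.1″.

At latitude 45.82316°, cos φ = 0.696875.
1° of longitude at this latitude = 111.0 × cos φ = 77.35 km, so Δλ = 361.1 / 77353.2 = 0.0046682° = 16.806″.

Δλ = 16.8″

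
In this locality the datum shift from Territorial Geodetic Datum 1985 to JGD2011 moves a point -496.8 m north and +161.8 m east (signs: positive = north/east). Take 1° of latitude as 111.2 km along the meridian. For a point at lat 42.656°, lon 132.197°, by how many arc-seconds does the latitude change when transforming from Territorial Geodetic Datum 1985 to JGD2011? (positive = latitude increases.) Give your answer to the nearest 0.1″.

1° of latitude = 111.2 km, so Δφ = -496.8 / 111200 = -0.0044676° = -16.083″.

Δφ = -16.1″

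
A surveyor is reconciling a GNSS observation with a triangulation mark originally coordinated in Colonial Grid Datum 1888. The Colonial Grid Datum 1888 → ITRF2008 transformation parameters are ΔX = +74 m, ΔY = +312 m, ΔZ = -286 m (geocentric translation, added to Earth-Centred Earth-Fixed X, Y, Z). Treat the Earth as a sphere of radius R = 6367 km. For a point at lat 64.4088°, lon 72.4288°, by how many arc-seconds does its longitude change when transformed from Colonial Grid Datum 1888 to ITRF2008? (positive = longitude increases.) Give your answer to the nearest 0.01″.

sin φ = 0.901899, cos φ = 0.431947, sin λ = 0.953343, cos λ = 0.301891.
East component: ΔE = −sin λ·ΔX + cos λ·ΔY = −(0.953343)(74) + (0.301891)(312) = 23.64 m.
1° of latitude spans πR/180 = 111125 m; at latitude φ, 1° of longitude spans that × cos φ = 48000.2 m, so Δλ = 23.64 / 48000.2 × 3600 = 1.773″.

Δλ = 1.77″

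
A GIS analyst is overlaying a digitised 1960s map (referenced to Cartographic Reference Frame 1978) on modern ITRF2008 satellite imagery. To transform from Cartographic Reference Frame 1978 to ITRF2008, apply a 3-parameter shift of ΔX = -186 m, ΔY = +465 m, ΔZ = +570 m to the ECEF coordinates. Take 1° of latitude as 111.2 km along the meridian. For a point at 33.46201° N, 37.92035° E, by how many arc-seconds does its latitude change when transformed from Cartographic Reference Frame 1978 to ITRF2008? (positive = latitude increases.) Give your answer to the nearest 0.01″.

sin φ = 0.551384, cos φ = 0.834252, sin λ = 0.614565, cos λ = 0.788866.
North component: ΔN = −sin φ cos λ·ΔX − sin φ sin λ·ΔY + cos φ·ΔZ = −(0.551384)(0.788866)(-186) − (0.551384)(0.614565)(465) + (0.834252)(570) = 398.86 m.
1° of latitude spans 111200 m, so Δφ = 398.86 / 111200 × 3600 = 12.913″.

Δφ = 12.91″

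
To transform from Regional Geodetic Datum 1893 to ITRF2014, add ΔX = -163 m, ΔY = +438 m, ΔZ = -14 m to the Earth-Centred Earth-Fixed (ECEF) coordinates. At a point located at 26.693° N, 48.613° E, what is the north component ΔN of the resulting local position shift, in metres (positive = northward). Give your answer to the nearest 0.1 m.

ΔN = -111.7 m

The local north axis is (−sin φ cos λ, −sin φ sin λ, cos φ), giving ΔN = 48.410 − 147.617 − 12.508 = -111.72 m.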